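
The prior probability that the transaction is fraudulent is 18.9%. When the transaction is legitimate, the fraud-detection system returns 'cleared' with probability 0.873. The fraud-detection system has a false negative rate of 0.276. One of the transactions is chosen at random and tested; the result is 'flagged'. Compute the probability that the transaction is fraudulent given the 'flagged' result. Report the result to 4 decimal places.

Write H for 'the transaction is fraudulent'. Prior odds H:¬H = 0.189/0.811 = 0.23305. For the 'flagged' outcome, the likelihood ratio is 0.724/0.127 = 5.7008.
Posterior odds = 0.23305 × 5.7008 = 1.3285, so P(H|E) = 1.3285/(1+1.3285) = 0.5705.

P(H | E) ≈ 0.5705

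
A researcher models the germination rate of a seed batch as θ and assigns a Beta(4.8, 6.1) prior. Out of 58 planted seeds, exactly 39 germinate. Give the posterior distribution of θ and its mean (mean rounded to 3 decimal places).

Posterior: Beta(43.8, 25.1); mean ≈ 0.636

The binomial likelihood is conjugate to the Beta prior: with 39 successes and 19 failures, the posterior is Beta(4.8+39, 6.1+19) = Beta(43.8, 25.1).
E[θ | data] = 43.8/(43.8+25.1) = 0.636.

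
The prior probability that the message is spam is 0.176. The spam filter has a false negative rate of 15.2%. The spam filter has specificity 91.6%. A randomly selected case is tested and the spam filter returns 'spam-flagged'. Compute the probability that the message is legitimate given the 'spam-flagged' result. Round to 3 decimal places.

Let H be the event that the message is spam. P(H) = 0.176, so P(¬H) = 0.824. With E the 'spam-flagged' result, P(E|H) = 0.848 and P(E|¬H) = 0.084.
P(E) = 0.848·0.176 + 0.084·0.824 = 0.14925 + 0.069216 = 0.21846.
By Bayes' theorem, P(H|E) = 0.14925 / 0.21846 = 0.683. Hence P(¬H|E) = 1 − 0.683 = 0.317.

P(¬H | E) ≈ 0.317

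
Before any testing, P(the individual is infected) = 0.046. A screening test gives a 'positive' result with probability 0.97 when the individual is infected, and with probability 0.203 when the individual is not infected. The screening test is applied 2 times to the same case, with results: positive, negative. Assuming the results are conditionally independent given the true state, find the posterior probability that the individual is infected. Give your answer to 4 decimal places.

Posterior P(H) ≈ 0.0086

With H the event that the individual is infected, the joint likelihood of the observed sequence is P(data|H) = 0.97·0.03 = 0.029100 and P(data|¬H) = 0.203·0.797 = 0.16179.
Bayes: P(H|data) = 0.046·0.029100 / (0.046·0.029100 + 0.954·0.16179) = 0.0013386/0.15569 = 0.0086.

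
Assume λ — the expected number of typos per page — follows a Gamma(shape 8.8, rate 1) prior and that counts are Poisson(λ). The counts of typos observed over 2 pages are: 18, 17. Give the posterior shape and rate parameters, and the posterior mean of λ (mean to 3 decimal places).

The Poisson likelihood adds the total count to the shape and the number of exposure periods to the rate. Here ∑xᵢ = 35 and n = 2, so shape 8.8→43.8 and rate 1→3.
E[λ | data] = 43.8/3 = 14.600.

Posterior: Gamma(shape=43.8, rate=3); mean ≈ 14.600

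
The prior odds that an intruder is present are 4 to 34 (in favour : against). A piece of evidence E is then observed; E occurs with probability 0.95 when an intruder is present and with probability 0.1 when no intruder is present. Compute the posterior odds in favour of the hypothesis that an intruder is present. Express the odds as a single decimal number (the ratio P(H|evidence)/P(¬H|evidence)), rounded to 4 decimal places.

Prior odds = 4/34 = 0.11765.
Likelihood ratio for E = 0.95/0.1 = 9.5000.
Posterior odds = prior odds × LR = 1.1176.

Posterior odds ≈ 1.1176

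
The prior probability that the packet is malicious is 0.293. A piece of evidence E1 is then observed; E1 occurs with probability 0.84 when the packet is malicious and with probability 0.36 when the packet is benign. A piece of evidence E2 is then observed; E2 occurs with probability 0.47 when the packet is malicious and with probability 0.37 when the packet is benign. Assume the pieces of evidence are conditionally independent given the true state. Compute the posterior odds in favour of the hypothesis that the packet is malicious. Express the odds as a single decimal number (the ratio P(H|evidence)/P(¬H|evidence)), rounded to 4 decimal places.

Prior odds = 0.293/(1−0.293) = 0.41443.
Likelihood ratio for E1 = 0.84/0.36 = 2.3333.
Likelihood ratio for E2 = 0.47/0.37 = 1.2703.
Posterior odds = prior odds × LR₁ × LR₂ = 1.2283.

Posterior odds ≈ 1.2283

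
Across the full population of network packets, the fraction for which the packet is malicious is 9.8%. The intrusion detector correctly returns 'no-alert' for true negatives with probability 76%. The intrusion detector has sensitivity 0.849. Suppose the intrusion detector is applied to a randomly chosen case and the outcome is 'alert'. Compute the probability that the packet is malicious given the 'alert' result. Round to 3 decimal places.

P(H | E) ≈ 0.278

Let H be the event that the packet is malicious. P(H) = 0.098, so P(¬H) = 0.902. With E the 'alert' result, P(E|H) = 0.849 and P(E|¬H) = 0.24.
P(E) = 0.849·0.098 + 0.24·0.902 = 0.083202 + 0.21648 = 0.29968.
By Bayes' theorem, P(H|E) = 0.083202 / 0.29968 = 0.278.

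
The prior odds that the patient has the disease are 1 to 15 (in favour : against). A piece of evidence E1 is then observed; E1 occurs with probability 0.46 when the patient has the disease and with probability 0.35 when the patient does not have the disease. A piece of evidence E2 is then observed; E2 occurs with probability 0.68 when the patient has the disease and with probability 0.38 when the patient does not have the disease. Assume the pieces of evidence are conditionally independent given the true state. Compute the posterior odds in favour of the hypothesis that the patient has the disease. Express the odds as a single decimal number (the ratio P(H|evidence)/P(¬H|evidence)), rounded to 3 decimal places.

Prior odds = 1/15 = 0.066667.
Likelihood ratio for E1 = 0.46/0.35 = 1.3143.
Likelihood ratio for E2 = 0.68/0.38 = 1.7895.
Posterior odds = prior odds × LR₁ × LR₂ = 0.15679.

Posterior odds ≈ 0.157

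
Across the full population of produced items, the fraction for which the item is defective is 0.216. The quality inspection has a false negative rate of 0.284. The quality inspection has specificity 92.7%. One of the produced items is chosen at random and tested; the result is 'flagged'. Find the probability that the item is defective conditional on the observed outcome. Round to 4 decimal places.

Write H for 'the item is defective'. Prior odds H:¬H = 0.216/0.784 = 0.27551. For the 'flagged' outcome, the likelihood ratio is 0.716/0.073 = 9.8082.
Posterior odds = 0.27551 × 9.8082 = 2.7023, so P(H|E) = 2.7023/(1+2.7023) = 0.7299.

P(H | E) ≈ 0.7299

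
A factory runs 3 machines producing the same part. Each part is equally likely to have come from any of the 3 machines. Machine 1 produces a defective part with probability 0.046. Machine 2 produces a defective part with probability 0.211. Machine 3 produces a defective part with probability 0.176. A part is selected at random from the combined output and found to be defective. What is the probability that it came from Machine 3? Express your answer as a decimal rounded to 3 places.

P(defective|M1) = 0.046; P(defective|M2) = 0.211; P(defective|M3) = 0.176.
Prior × likelihood for each source: 0.333333·0.046=0.01533, 0.333333·0.211=0.07033, 0.333333·0.176=0.05867. Summing gives P(defective) = 0.14433.
P(Machine 3 | defective) = 0.05867 / 0.14433 = 0.406.

Posterior probability ≈ 0.406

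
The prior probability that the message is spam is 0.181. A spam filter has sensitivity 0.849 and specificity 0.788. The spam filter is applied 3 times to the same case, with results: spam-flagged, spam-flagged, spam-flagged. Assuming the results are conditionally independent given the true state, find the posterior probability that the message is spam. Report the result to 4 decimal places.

With H the event that the message is spam, the joint likelihood of the observed sequence is P(data|H) = 0.849·0.849·0.849 = 0.61196 and P(data|¬H) = 0.212·0.212·0.212 = 0.0095281.
Bayes: P(H|data) = 0.181·0.61196 / (0.181·0.61196 + 0.819·0.0095281) = 0.11076/0.11857 = 0.9342.

Posterior P(H) ≈ 0.9342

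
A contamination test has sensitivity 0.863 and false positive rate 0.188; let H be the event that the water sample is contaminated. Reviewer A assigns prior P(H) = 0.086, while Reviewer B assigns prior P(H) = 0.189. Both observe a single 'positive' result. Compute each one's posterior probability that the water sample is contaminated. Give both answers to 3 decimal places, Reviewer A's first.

P('+'|H) = 0.863, P('+'|¬H) = 0.188.
Reviewer A: numerator 0.863·0.086 = 0.074218; evidence = 0.074218+0.188·0.914 = 0.24605; posterior = 0.302.
Reviewer B: numerator 0.863·0.189 = 0.16311; evidence = 0.16311+0.188·0.811 = 0.31557; posterior = 0.517.

Reviewer A: 0.302; Reviewer B: 0.517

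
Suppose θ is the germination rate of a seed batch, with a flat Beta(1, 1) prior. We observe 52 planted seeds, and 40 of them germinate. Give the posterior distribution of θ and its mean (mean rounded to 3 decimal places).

Posterior: Beta(41, 13); mean ≈ 0.759

Observing 40 successes and 12 failures updates Beta(1, 1) by adding the success and failure counts to the two shape parameters: α = 1+40 = 41, β = 1+12 = 13.
Posterior mean = α/(α+β) = 41/54 = 0.759.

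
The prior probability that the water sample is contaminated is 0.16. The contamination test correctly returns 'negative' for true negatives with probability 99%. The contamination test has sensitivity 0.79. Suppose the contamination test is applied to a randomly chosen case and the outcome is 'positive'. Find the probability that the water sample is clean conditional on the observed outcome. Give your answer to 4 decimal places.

P(¬H | E) ≈ 0.0623

Let H be the event that the water sample is contaminated. P(H) = 0.16, so P(¬H) = 0.84. With E the 'positive' result, P(E|H) = 0.79 and P(E|¬H) = 0.01.
P(E) = 0.79·0.16 + 0.01·0.84 = 0.12640 + 0.0084000 = 0.13480.
By Bayes' theorem, P(H|E) = 0.12640 / 0.13480 = 0.9377. Hence P(¬H|E) = 1 − 0.9377 = 0.0623.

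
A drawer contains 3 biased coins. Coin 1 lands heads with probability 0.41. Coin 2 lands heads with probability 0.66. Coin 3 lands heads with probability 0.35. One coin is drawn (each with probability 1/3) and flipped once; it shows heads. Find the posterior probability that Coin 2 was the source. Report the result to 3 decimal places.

Posterior probability ≈ 0.465

Tabulate prior·likelihood by source: [1] prior 0.333333, lik 0.41, product 0.1367; [2] prior 0.333333, lik 0.66, product 0.2200; [3] prior 0.333333, lik 0.35, product 0.1167.
Normalizing constant = 0.47333; the posterior for Coin 2 is its product over the sum, 0.2200/0.47333 = 0.465.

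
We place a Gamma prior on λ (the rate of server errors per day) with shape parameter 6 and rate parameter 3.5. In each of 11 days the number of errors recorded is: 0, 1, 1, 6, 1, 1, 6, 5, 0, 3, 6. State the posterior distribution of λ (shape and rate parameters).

Posterior: Gamma(shape=36, rate=14.5)

The Poisson likelihood adds the total count to the shape and the number of exposure periods to the rate. Here ∑xᵢ = 30 and n = 11, so shape 6→36 and rate 3.5→14.5.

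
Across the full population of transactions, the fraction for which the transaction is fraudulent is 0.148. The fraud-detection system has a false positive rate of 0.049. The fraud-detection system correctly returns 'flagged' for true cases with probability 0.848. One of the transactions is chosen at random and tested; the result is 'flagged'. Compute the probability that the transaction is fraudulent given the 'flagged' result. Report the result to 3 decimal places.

Write H for 'the transaction is fraudulent'. Prior odds H:¬H = 0.148/0.852 = 0.17371. For the 'flagged' outcome, the likelihood ratio is 0.848/0.049 = 17.306.
Posterior odds = 0.17371 × 17.306 = 3.0062, so P(H|E) = 3.0062/(1+3.0062) = 0.750.

P(H | E) ≈ 0.750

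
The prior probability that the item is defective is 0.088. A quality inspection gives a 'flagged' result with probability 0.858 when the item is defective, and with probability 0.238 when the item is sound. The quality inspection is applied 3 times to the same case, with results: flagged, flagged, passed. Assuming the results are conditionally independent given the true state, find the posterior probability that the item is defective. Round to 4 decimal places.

Posterior P(H) ≈ 0.1894

With H the event that the item is defective, the joint likelihood of the observed sequence is P(data|H) = 0.858·0.858·0.142 = 0.10454 and P(data|¬H) = 0.238·0.238·0.762 = 0.043163.
Bayes: P(H|data) = 0.088·0.10454 / (0.088·0.10454 + 0.912·0.043163) = 0.0091991/0.048564 = 0.1894.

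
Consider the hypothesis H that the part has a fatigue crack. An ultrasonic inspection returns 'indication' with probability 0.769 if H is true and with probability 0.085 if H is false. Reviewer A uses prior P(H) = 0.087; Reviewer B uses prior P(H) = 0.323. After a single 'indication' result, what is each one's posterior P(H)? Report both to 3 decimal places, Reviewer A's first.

The likelihood ratio for an 'indication' result is 0.769/0.085 = 9.0471.
Reviewer A: prior odds 0.087/0.913 = 0.095290; posterior odds 0.86210; posterior probability 0.463.
Reviewer B: prior odds 0.323/0.677 = 0.47710; posterior odds 4.3164; posterior probability 0.812.

Reviewer A: 0.463; Reviewer B: 0.812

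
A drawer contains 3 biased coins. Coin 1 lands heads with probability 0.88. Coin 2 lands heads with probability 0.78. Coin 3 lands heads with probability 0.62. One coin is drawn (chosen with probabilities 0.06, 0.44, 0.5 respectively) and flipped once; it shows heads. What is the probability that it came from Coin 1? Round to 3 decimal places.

Posterior probability ≈ 0.075

Tabulate prior·likelihood by source: [1] prior 0.06, lik 0.88, product 0.05280; [2] prior 0.44, lik 0.78, product 0.3432; [3] prior 0.5, lik 0.62, product 0.3100.
Normalizing constant = 0.70600; the posterior for Coin 1 is its product over the sum, 0.05280/0.70600 = 0.075.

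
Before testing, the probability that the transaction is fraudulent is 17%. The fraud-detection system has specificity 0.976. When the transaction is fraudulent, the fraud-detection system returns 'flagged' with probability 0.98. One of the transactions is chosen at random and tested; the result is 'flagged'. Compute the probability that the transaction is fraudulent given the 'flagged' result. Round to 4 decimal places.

P(H | E) ≈ 0.8932

Let H be the event that the transaction is fraudulent. P(H) = 0.17, so P(¬H) = 0.83. With E the 'flagged' result, P(E|H) = 0.98 and P(E|¬H) = 0.024.
P(E) = 0.98·0.17 + 0.024·0.83 = 0.16660 + 0.019920 = 0.18652.
By Bayes' theorem, P(H|E) = 0.16660 / 0.18652 = 0.8932.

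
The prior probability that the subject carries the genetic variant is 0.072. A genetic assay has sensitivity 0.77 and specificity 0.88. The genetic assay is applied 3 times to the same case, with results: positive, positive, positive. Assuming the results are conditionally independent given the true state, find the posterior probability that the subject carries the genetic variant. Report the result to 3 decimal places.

Let H be the event that the subject carries the genetic variant; start with P(H) = 0.072. P('positive'|H) = 0.77, P('positive'|¬H) = 0.12.
Update on result 1 ('positive'): P(H) ← 0.77·0.0720 / (0.77·0.0720 + 0.12·0.9280) = 0.055440/0.16680 = 0.3324.
Update on result 2 ('positive'): P(H) ← 0.77·0.3324 / (0.77·0.3324 + 0.12·0.6676) = 0.25593/0.33604 = 0.7616.
Update on result 3 ('positive'): P(H) ← 0.77·0.7616 / (0.77·0.7616 + 0.12·0.2384) = 0.58643/0.61504 = 0.9535.

Posterior P(H) ≈ 0.953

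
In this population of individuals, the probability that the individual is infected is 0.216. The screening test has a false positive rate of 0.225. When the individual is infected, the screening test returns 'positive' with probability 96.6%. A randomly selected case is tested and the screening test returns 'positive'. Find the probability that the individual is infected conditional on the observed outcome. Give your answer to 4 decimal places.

Write H for 'the individual is infected'. Prior odds H:¬H = 0.216/0.784 = 0.27551. For the 'positive' outcome, the likelihood ratio is 0.966/0.225 = 4.2933.
Posterior odds = 0.27551 × 4.2933 = 1.1829, so P(H|E) = 1.1829/(1+1.1829) = 0.5419.

P(H | E) ≈ 0.5419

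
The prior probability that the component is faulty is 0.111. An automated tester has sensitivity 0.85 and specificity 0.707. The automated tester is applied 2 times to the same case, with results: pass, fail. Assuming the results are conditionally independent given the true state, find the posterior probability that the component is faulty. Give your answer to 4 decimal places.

Let H be the event that the component is faulty; start with P(H) = 0.111. P('fail'|H) = 0.85, P('fail'|¬H) = 0.293.
Update on result 1 ('pass'): P(H) ← 0.15·0.1110 / (0.15·0.1110 + 0.707·0.8890) = 0.016650/0.64517 = 0.0258.
Update on result 2 ('fail'): P(H) ← 0.85·0.0258 / (0.85·0.0258 + 0.293·0.9742) = 0.021936/0.30737 = 0.0714.

Posterior P(H) ≈ 0.0714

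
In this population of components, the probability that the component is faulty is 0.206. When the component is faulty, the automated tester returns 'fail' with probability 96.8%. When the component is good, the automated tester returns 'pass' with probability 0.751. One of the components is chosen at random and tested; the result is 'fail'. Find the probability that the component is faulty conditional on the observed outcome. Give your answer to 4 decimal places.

P(H | E) ≈ 0.5021

Let H be the event that the component is faulty. P(H) = 0.206, so P(¬H) = 0.794. With E the 'fail' result, P(E|H) = 0.968 and P(E|¬H) = 0.249.
P(E) = 0.968·0.206 + 0.249·0.794 = 0.19941 + 0.19771 = 0.39711.
By Bayes' theorem, P(H|E) = 0.19941 / 0.39711 = 0.5021.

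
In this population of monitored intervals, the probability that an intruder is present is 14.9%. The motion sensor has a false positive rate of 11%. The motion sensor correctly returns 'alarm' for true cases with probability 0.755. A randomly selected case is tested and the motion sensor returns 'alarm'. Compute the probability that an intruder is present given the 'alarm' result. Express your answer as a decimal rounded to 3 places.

Let H be the event that an intruder is present. P(H) = 0.149, so P(¬H) = 0.851. With E the 'alarm' result, P(E|H) = 0.755 and P(E|¬H) = 0.11.
P(E) = 0.755·0.149 + 0.11·0.851 = 0.11249 + 0.093610 = 0.20610.
By Bayes' theorem, P(H|E) = 0.11249 / 0.20610 = 0.546.

P(H | E) ≈ 0.546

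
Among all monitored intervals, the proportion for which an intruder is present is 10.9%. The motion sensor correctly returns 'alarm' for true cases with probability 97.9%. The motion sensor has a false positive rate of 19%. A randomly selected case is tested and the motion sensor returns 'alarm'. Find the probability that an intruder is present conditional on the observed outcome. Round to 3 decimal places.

Write H for 'an intruder is present'. Prior odds H:¬H = 0.109/0.891 = 0.12233. For the 'alarm' outcome, the likelihood ratio is 0.979/0.19 = 5.1526.
Posterior odds = 0.12233 × 5.1526 = 0.63034, so P(H|E) = 0.63034/(1+0.63034) = 0.387.

P(H | E) ≈ 0.387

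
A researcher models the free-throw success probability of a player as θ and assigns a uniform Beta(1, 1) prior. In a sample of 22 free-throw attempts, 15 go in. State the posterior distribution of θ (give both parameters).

Posterior: Beta(16, 8)

The binomial likelihood is conjugate to the Beta prior: with 15 successes and 7 failures, the posterior is Beta(1+15, 1+7) = Beta(16, 8).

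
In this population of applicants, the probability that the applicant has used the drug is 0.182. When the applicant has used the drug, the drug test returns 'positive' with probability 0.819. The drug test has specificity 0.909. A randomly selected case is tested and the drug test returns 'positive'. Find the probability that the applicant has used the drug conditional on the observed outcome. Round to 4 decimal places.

P(H | E) ≈ 0.6669

Write H for 'the applicant has used the drug'. Prior odds H:¬H = 0.182/0.818 = 0.22249. For the 'positive' outcome, the likelihood ratio is 0.819/0.091 = 9.0000.
Posterior odds = 0.22249 × 9.0000 = 2.0024, so P(H|E) = 2.0024/(1+2.0024) = 0.6669.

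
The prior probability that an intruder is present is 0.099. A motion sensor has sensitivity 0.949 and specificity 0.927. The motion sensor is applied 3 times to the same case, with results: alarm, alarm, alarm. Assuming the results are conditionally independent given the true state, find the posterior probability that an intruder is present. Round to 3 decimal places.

Let H be the event that an intruder is present; start with P(H) = 0.099. P('alarm'|H) = 0.949, P('alarm'|¬H) = 0.073.
Update on result 1 ('alarm'): P(H) ← 0.949·0.0990 / (0.949·0.0990 + 0.073·0.9010) = 0.093951/0.15972 = 0.5882.
Update on result 2 ('alarm'): P(H) ← 0.949·0.5882 / (0.949·0.5882 + 0.073·0.4118) = 0.55821/0.58827 = 0.9489.
Update on result 3 ('alarm'): P(H) ← 0.949·0.9489 / (0.949·0.9489 + 0.073·0.0511) = 0.90051/0.90424 = 0.9959.

Posterior P(H) ≈ 0.996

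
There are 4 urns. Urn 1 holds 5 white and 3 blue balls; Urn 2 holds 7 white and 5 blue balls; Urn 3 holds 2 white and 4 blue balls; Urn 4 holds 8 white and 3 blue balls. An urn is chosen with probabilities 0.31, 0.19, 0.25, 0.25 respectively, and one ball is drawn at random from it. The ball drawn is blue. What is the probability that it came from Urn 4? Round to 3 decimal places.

Tabulate prior·likelihood by source: [1] prior 0.31, lik 0.375, product 0.1162; [2] prior 0.19, lik 0.4167, product 0.07917; [3] prior 0.25, lik 0.6667, product 0.1667; [4] prior 0.25, lik 0.2727, product 0.06818.
Normalizing constant = 0.43027; the posterior for Urn 4 is its product over the sum, 0.06818/0.43027 = 0.158.

Posterior probability ≈ 0.158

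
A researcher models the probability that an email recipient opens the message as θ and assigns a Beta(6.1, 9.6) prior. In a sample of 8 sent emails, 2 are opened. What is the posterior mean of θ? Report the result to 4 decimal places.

Posterior mean ≈ 0.3418

Observing 2 successes and 6 failures updates Beta(6.1, 9.6) by adding the success and failure counts to the two shape parameters: α = 6.1+2 = 8.1, β = 9.6+6 = 15.6.
Posterior mean = α/(α+β) = 8.1/23.7 = 0.3418.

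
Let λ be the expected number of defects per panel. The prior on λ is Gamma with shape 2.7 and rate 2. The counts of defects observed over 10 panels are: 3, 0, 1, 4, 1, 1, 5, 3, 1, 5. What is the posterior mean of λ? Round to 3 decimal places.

Posterior mean ≈ 2.225

Total count ∑xᵢ = 24 over n = 10 panels.
Gamma is conjugate to the Poisson likelihood: posterior is Gamma(shape = 2.7+24 = 26.7, rate = 2+10 = 12).
Posterior mean = shape/rate = 26.7/12 = 2.225.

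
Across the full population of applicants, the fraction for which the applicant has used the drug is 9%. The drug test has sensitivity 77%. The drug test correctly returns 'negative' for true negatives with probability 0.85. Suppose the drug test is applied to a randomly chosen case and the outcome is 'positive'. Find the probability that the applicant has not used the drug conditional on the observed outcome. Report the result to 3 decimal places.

P(¬H | E) ≈ 0.663

Let H be the event that the applicant has used the drug. P(H) = 0.09, so P(¬H) = 0.91. With E the 'positive' result, P(E|H) = 0.77 and P(E|¬H) = 0.15.
P(E) = 0.77·0.09 + 0.15·0.91 = 0.069300 + 0.13650 = 0.20580.
By Bayes' theorem, P(H|E) = 0.069300 / 0.20580 = 0.337. Hence P(¬H|E) = 1 − 0.337 = 0.663.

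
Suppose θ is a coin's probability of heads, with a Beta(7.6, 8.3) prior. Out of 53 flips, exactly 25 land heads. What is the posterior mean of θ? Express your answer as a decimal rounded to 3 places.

The binomial likelihood is conjugate to the Beta prior: with 25 successes and 28 failures, the posterior is Beta(7.6+25, 8.3+28) = Beta(32.6, 36.3).
Posterior mean = α/(α+β) = 32.6/68.9 = 0.473.

Posterior mean ≈ 0.473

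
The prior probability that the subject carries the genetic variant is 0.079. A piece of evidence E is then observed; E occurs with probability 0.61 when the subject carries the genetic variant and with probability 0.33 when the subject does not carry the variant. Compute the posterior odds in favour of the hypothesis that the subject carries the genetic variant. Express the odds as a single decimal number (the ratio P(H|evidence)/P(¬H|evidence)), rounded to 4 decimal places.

Prior odds = 0.079/(1−0.079) = 0.085776. In log-odds, ln(0.085776) = -2.4560.
Add log likelihood ratio: ln(1.8485) = 0.61437.
Posterior log-odds = -1.8416, so posterior odds = exp(-1.8416) = 0.15856.

Posterior odds ≈ 0.1586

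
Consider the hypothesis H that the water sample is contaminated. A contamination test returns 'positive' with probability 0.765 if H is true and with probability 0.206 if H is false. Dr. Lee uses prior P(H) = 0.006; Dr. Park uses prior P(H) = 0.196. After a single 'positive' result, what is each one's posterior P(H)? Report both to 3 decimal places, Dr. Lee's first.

The likelihood ratio for a 'positive' result is 0.765/0.206 = 3.7136.
Dr. Lee: prior odds 0.006/0.994 = 0.0060362; posterior odds 0.022416; posterior probability 0.022.
Dr. Park: prior odds 0.196/0.804 = 0.24378; posterior odds 0.90530; posterior probability 0.475.

Dr. Lee: 0.022; Dr. Park: 0.475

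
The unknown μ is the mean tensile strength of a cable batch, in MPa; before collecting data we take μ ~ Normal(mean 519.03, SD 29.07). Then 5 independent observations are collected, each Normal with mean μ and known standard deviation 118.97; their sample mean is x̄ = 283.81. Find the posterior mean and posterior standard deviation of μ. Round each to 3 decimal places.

Posterior mean ≈ 464.954; posterior SD ≈ 25.511

Prior precision 1/τ₀² = 1/29.07² = 0.00118334; data precision n/σ² = 5/118.97² = 0.00035326.
Posterior precision = 0.00118334 + 0.00035326 = 0.00153660, giving posterior SD = 1/√0.00153660 = 25.511.
Posterior mean = (0.00118334·519.03 + 0.00035326·283.81) / 0.00153660 = 464.954.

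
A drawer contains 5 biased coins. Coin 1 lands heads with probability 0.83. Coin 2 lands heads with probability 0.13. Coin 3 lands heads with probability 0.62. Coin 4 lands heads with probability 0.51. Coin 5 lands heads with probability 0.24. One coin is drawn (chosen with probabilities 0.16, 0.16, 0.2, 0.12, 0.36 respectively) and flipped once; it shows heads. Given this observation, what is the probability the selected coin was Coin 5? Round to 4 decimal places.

Tabulate prior·likelihood by source: [1] prior 0.16, lik 0.83, product 0.1328; [2] prior 0.16, lik 0.13, product 0.02080; [3] prior 0.2, lik 0.62, product 0.1240; [4] prior 0.12, lik 0.51, product 0.06120; [5] prior 0.36, lik 0.24, product 0.08640.
Normalizing constant = 0.42520; the posterior for Coin 5 is its product over the sum, 0.08640/0.42520 = 0.2032.

Posterior probability ≈ 0.2032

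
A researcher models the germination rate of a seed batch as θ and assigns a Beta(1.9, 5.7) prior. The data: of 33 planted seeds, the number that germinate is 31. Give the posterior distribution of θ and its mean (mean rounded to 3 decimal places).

Posterior: Beta(32.9, 7.7); mean ≈ 0.810

The binomial likelihood is conjugate to the Beta prior: with 31 successes and 2 failures, the posterior is Beta(1.9+31, 5.7+2) = Beta(32.9, 7.7).
E[θ | data] = 32.9/(32.9+7.7) = 0.810.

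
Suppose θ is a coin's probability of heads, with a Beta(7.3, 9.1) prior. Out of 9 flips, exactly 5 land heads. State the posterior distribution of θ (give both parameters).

Observing 5 successes and 4 failures updates Beta(7.3, 9.1) by adding the success and failure counts to the two shape parameters: α = 7.3+5 = 12.3, β = 9.1+4 = 13.1.

Posterior: Beta(12.3, 13.1)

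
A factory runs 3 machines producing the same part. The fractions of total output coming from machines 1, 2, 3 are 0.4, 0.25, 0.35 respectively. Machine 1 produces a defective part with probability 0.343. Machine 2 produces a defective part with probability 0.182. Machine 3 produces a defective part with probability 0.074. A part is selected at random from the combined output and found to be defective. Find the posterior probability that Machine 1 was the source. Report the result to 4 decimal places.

Tabulate prior·likelihood by source: [1] prior 0.4, lik 0.343, product 0.1372; [2] prior 0.25, lik 0.182, product 0.04550; [3] prior 0.35, lik 0.074, product 0.02590.
Normalizing constant = 0.20860; the posterior for Machine 1 is its product over the sum, 0.1372/0.20860 = 0.6577.

Posterior probability ≈ 0.6577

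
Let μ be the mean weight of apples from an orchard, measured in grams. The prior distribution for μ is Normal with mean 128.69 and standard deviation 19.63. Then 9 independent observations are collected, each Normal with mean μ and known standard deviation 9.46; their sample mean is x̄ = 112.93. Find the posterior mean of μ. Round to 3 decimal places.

Prior precision 1/τ₀² = 1/19.63² = 0.00259513; data precision n/σ² = 9/9.46² = 0.100568.
Posterior precision = 0.00259513 + 0.100568 = 0.103163.
Posterior mean = (0.00259513·128.69 + 0.100568·112.93) / 0.103163 = 113.326.

Posterior mean ≈ 113.326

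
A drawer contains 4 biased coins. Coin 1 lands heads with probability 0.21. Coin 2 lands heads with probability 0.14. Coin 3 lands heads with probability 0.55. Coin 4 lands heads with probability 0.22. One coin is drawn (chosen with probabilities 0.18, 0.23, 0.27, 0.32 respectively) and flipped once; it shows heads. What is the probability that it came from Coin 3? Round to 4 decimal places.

P(heads|C1) = 0.21; P(heads|C2) = 0.14; P(heads|C3) = 0.55; P(heads|C4) = 0.22.
Prior × likelihood for each source: 0.18·0.21=0.03780, 0.23·0.14=0.03220, 0.27·0.55=0.1485, 0.32·0.22=0.07040. Summing gives P(heads) = 0.28890.
P(Coin 3 | heads) = 0.1485 / 0.28890 = 0.5140.

Posterior probability ≈ 0.5140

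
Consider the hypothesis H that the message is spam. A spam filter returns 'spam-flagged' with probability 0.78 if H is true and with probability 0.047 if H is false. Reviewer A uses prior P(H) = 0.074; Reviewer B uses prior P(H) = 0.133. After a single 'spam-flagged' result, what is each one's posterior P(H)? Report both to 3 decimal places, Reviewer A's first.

Reviewer A: 0.570; Reviewer B: 0.718

The likelihood ratio for a 'spam-flagged' result is 0.78/0.047 = 16.596.
Reviewer A: prior odds 0.074/0.926 = 0.079914; posterior odds 1.3262; posterior probability 0.570.
Reviewer B: prior odds 0.133/0.867 = 0.15340; posterior odds 2.5458; posterior probability 0.718.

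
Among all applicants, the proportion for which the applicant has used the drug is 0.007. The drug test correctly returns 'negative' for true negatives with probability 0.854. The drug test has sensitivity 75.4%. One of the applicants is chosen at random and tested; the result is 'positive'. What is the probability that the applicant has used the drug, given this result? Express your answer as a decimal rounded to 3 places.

Write H for 'the applicant has used the drug'. Prior odds H:¬H = 0.007/0.993 = 0.0070493. For the 'positive' outcome, the likelihood ratio is 0.754/0.146 = 5.1644.
Posterior odds = 0.0070493 × 5.1644 = 0.036406, so P(H|E) = 0.036406/(1+0.036406) = 0.035.

P(H | E) ≈ 0.035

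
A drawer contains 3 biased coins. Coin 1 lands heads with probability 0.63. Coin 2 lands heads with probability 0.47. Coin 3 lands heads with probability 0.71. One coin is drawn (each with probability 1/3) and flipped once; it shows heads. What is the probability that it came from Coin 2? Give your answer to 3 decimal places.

Posterior probability ≈ 0.260

Tabulate prior·likelihood by source: [1] prior 0.333333, lik 0.63, product 0.2100; [2] prior 0.333333, lik 0.47, product 0.1567; [3] prior 0.333333, lik 0.71, product 0.2367.
Normalizing constant = 0.60333; the posterior for Coin 2 is its product over the sum, 0.1567/0.60333 = 0.260.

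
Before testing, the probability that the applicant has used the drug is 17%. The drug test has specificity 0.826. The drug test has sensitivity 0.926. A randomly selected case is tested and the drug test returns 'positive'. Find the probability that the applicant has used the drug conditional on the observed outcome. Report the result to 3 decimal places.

Write H for 'the applicant has used the drug'. Prior odds H:¬H = 0.17/0.83 = 0.20482. For the 'positive' outcome, the likelihood ratio is 0.926/0.174 = 5.3218.
Posterior odds = 0.20482 × 5.3218 = 1.0900, so P(H|E) = 1.0900/(1+1.0900) = 0.522.

P(H | E) ≈ 0.522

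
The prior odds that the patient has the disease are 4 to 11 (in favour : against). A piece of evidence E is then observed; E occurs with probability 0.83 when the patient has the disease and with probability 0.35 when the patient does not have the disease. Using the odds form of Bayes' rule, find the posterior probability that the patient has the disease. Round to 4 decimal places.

Posterior probability ≈ 0.4630

Prior odds = 4/11 = 0.36364.
Likelihood ratio for E = 0.83/0.35 = 2.3714.
Posterior odds = prior odds × LR = 0.86234.
Posterior probability = odds/(1+odds) = 0.86234/1.8623 = 0.4630.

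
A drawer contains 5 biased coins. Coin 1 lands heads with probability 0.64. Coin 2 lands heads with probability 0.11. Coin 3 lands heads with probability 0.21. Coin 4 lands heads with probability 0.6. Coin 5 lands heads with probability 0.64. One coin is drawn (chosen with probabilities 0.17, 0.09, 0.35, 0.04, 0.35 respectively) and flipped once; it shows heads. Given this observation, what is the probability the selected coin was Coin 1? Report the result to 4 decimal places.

P(heads|C1) = 0.64; P(heads|C2) = 0.11; P(heads|C3) = 0.21; P(heads|C4) = 0.6; P(heads|C5) = 0.64.
Prior × likelihood for each source: 0.17·0.64=0.1088, 0.09·0.11=0.009900, 0.35·0.21=0.07350, 0.04·0.6=0.02400, 0.35·0.64=0.2240. Summing gives P(heads) = 0.44020.
P(Coin 1 | heads) = 0.1088 / 0.44020 = 0.2472.

Posterior probability ≈ 0.2472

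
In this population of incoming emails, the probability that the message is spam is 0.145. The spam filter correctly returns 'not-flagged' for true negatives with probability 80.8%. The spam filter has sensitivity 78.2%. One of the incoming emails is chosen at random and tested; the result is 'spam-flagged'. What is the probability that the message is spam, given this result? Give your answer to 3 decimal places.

P(H | E) ≈ 0.409

Write H for 'the message is spam'. Prior odds H:¬H = 0.145/0.855 = 0.16959. For the 'spam-flagged' outcome, the likelihood ratio is 0.782/0.192 = 4.0729.
Posterior odds = 0.16959 × 4.0729 = 0.69073, so P(H|E) = 0.69073/(1+0.69073) = 0.409.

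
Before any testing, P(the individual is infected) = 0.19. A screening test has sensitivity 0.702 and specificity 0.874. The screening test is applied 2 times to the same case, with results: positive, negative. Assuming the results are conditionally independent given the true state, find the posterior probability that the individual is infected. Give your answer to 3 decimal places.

Let H be the event that the individual is infected; start with P(H) = 0.19. P('positive'|H) = 0.702, P('positive'|¬H) = 0.126.
Update on result 1 ('positive'): P(H) ← 0.702·0.1900 / (0.702·0.1900 + 0.126·0.8100) = 0.13338/0.23544 = 0.5665.
Update on result 2 ('negative'): P(H) ← 0.298·0.5665 / (0.298·0.5665 + 0.874·0.4335) = 0.16882/0.54769 = 0.3082.

Posterior P(H) ≈ 0.308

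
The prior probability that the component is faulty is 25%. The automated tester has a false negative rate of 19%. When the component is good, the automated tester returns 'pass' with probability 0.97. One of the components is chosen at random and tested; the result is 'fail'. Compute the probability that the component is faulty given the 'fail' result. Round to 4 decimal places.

P(H | E) ≈ 0.9000

Write H for 'the component is faulty'. Prior odds H:¬H = 0.25/0.75 = 0.33333. For the 'fail' outcome, the likelihood ratio is 0.81/0.03 = 27.000.
Posterior odds = 0.33333 × 27.000 = 9.0000, so P(H|E) = 9.0000/(1+9.0000) = 0.9000.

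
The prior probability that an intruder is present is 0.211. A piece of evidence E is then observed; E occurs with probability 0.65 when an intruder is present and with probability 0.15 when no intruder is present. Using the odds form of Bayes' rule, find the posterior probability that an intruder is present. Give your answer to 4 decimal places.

Prior odds = 0.211/(1−0.211) = 0.26743.
Likelihood ratio for E = 0.65/0.15 = 4.3333.
Posterior odds = prior odds × LR = 1.1589.
Posterior probability = odds/(1+odds) = 1.1589/2.1589 = 0.5368.

Posterior probability ≈ 0.5368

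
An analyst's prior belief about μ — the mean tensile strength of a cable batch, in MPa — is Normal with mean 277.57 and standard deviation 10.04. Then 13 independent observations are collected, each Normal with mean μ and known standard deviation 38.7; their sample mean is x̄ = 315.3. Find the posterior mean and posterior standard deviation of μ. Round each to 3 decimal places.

Prior precision 1/τ₀² = 1/10.04² = 0.00992048; data precision n/σ² = 13/38.7² = 0.00868003.
Posterior precision = 0.00992048 + 0.00868003 = 0.0186005, giving posterior SD = 1/√0.0186005 = 7.332.
Posterior mean = (0.00992048·277.57 + 0.00868003·315.3) / 0.0186005 = 295.177.

Posterior mean ≈ 295.177; posterior SD ≈ 7.332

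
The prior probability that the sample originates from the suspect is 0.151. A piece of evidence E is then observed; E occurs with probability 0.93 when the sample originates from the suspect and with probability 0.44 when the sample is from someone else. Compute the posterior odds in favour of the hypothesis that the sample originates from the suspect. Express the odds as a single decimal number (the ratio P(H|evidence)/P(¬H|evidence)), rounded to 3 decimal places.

Posterior odds ≈ 0.376

Prior odds = 0.151/(1−0.151) = 0.17786.
Likelihood ratio for E = 0.93/0.44 = 2.1136.
Posterior odds = prior odds × LR = 0.37592.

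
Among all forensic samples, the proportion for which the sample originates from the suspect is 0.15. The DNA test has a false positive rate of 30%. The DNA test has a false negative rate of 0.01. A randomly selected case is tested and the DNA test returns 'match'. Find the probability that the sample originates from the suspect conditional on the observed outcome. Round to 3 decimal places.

Let H be the event that the sample originates from the suspect. P(H) = 0.15, so P(¬H) = 0.85. With E the 'match' result, P(E|H) = 0.99 and P(E|¬H) = 0.3.
P(E) = 0.99·0.15 + 0.3·0.85 = 0.14850 + 0.25500 = 0.40350.
By Bayes' theorem, P(H|E) = 0.14850 / 0.40350 = 0.368.

P(H | E) ≈ 0.368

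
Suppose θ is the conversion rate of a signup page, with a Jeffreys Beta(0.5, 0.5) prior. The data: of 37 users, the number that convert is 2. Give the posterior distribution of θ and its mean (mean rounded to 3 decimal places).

Observing 2 successes and 35 failures updates Beta(0.5, 0.5) by adding the success and failure counts to the two shape parameters: α = 0.5+2 = 2.5, β = 0.5+35 = 35.5.
E[θ | data] = 2.5/(2.5+35.5) = 0.066.

Posterior: Beta(2.5, 35.5); mean ≈ 0.066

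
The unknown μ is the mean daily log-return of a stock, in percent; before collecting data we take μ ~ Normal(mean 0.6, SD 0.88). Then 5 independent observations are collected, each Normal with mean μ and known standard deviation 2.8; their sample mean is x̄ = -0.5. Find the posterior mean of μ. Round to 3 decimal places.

Posterior mean ≈ 0.236

With known σ, the Normal prior is conjugate. Weight on the data is w = (n/σ²)/(n/σ² + 1/τ₀²) = 0.637755/(0.637755+1.29132) = 0.33060.
Posterior mean = w·x̄ + (1−w)·μ₀ = 0.33060·-0.5 + 0.66940·0.6 = 0.236.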